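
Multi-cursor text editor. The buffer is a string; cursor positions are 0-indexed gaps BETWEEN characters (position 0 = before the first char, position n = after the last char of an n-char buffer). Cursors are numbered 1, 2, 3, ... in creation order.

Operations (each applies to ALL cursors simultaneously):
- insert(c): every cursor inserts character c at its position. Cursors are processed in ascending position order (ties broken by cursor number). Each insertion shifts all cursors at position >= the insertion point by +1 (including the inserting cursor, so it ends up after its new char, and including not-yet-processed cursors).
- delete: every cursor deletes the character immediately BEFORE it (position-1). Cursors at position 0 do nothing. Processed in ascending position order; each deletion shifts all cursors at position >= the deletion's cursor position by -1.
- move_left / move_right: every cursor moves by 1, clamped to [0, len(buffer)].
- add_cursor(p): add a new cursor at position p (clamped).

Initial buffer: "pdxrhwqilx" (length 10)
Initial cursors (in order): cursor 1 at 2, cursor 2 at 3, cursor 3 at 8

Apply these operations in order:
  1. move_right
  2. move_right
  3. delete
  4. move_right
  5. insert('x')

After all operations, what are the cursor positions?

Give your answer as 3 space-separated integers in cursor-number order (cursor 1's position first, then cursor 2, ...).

After op 1 (move_right): buffer="pdxrhwqilx" (len 10), cursors c1@3 c2@4 c3@9, authorship ..........
After op 2 (move_right): buffer="pdxrhwqilx" (len 10), cursors c1@4 c2@5 c3@10, authorship ..........
After op 3 (delete): buffer="pdxwqil" (len 7), cursors c1@3 c2@3 c3@7, authorship .......
After op 4 (move_right): buffer="pdxwqil" (len 7), cursors c1@4 c2@4 c3@7, authorship .......
After op 5 (insert('x')): buffer="pdxwxxqilx" (len 10), cursors c1@6 c2@6 c3@10, authorship ....12...3

Answer: 6 6 10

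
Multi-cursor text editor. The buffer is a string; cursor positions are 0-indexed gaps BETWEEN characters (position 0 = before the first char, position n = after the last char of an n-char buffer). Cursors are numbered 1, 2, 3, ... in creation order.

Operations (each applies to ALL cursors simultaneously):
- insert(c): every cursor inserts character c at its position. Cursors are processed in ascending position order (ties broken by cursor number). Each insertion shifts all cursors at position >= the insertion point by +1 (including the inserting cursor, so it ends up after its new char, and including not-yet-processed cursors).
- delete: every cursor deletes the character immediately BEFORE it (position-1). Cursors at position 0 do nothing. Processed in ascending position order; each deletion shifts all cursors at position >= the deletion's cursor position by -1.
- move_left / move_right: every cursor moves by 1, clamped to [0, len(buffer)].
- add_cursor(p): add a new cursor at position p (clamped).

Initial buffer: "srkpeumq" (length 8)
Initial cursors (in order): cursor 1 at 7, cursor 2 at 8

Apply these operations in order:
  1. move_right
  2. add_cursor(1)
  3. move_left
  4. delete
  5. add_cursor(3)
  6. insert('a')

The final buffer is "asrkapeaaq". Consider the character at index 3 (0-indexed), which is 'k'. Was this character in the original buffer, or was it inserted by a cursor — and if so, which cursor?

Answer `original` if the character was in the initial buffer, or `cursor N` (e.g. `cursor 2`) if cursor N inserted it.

Answer: original

Derivation:
After op 1 (move_right): buffer="srkpeumq" (len 8), cursors c1@8 c2@8, authorship ........
After op 2 (add_cursor(1)): buffer="srkpeumq" (len 8), cursors c3@1 c1@8 c2@8, authorship ........
After op 3 (move_left): buffer="srkpeumq" (len 8), cursors c3@0 c1@7 c2@7, authorship ........
After op 4 (delete): buffer="srkpeq" (len 6), cursors c3@0 c1@5 c2@5, authorship ......
After op 5 (add_cursor(3)): buffer="srkpeq" (len 6), cursors c3@0 c4@3 c1@5 c2@5, authorship ......
After op 6 (insert('a')): buffer="asrkapeaaq" (len 10), cursors c3@1 c4@5 c1@9 c2@9, authorship 3...4..12.
Authorship (.=original, N=cursor N): 3 . . . 4 . . 1 2 .
Index 3: author = original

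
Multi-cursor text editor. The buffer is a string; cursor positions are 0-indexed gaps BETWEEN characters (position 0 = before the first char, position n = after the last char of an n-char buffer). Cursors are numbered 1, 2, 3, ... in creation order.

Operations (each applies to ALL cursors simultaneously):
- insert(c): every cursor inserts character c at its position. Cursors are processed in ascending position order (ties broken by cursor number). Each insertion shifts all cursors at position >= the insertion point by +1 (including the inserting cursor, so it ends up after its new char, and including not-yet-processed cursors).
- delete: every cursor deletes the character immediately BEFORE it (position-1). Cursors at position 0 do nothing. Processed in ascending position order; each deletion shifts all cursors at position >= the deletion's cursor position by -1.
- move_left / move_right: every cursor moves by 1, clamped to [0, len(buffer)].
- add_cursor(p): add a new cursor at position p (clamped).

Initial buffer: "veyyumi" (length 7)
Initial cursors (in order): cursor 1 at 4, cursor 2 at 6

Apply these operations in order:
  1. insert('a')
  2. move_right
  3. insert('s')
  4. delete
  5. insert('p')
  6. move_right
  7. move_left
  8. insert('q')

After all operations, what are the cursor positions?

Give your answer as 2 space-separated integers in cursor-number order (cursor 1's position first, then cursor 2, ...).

Answer: 8 12

Derivation:
After op 1 (insert('a')): buffer="veyyaumai" (len 9), cursors c1@5 c2@8, authorship ....1..2.
After op 2 (move_right): buffer="veyyaumai" (len 9), cursors c1@6 c2@9, authorship ....1..2.
After op 3 (insert('s')): buffer="veyyausmais" (len 11), cursors c1@7 c2@11, authorship ....1.1.2.2
After op 4 (delete): buffer="veyyaumai" (len 9), cursors c1@6 c2@9, authorship ....1..2.
After op 5 (insert('p')): buffer="veyyaupmaip" (len 11), cursors c1@7 c2@11, authorship ....1.1.2.2
After op 6 (move_right): buffer="veyyaupmaip" (len 11), cursors c1@8 c2@11, authorship ....1.1.2.2
After op 7 (move_left): buffer="veyyaupmaip" (len 11), cursors c1@7 c2@10, authorship ....1.1.2.2
After op 8 (insert('q')): buffer="veyyaupqmaiqp" (len 13), cursors c1@8 c2@12, authorship ....1.11.2.22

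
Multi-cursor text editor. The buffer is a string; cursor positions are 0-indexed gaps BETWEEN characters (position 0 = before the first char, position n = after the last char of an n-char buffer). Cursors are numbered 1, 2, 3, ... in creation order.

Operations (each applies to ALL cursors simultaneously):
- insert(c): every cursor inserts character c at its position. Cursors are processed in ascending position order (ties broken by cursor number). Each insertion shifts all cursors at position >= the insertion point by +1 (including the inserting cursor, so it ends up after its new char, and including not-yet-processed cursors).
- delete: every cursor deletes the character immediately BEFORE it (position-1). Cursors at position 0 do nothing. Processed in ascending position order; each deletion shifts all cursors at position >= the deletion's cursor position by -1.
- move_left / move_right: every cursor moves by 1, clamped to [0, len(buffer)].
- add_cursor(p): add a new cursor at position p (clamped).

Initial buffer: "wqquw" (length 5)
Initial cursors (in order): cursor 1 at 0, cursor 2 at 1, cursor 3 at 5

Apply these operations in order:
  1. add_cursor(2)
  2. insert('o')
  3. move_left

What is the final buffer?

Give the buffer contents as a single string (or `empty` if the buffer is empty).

After op 1 (add_cursor(2)): buffer="wqquw" (len 5), cursors c1@0 c2@1 c4@2 c3@5, authorship .....
After op 2 (insert('o')): buffer="owoqoquwo" (len 9), cursors c1@1 c2@3 c4@5 c3@9, authorship 1.2.4...3
After op 3 (move_left): buffer="owoqoquwo" (len 9), cursors c1@0 c2@2 c4@4 c3@8, authorship 1.2.4...3

Answer: owoqoquwo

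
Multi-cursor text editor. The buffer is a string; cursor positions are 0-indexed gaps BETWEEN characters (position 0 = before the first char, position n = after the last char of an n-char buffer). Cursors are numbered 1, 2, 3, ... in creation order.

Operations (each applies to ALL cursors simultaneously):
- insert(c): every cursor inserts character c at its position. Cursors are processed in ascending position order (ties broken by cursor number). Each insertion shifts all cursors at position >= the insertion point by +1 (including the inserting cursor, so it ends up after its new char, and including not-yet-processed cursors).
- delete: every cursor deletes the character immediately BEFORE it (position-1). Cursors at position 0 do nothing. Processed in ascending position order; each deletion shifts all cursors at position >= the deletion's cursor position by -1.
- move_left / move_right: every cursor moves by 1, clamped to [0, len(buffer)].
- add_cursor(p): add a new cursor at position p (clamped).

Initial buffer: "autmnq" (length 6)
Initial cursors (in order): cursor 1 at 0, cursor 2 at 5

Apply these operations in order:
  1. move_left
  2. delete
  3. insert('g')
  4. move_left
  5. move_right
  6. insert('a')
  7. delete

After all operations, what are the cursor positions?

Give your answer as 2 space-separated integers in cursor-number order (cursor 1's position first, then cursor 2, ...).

Answer: 1 5

Derivation:
After op 1 (move_left): buffer="autmnq" (len 6), cursors c1@0 c2@4, authorship ......
After op 2 (delete): buffer="autnq" (len 5), cursors c1@0 c2@3, authorship .....
After op 3 (insert('g')): buffer="gautgnq" (len 7), cursors c1@1 c2@5, authorship 1...2..
After op 4 (move_left): buffer="gautgnq" (len 7), cursors c1@0 c2@4, authorship 1...2..
After op 5 (move_right): buffer="gautgnq" (len 7), cursors c1@1 c2@5, authorship 1...2..
After op 6 (insert('a')): buffer="gaautganq" (len 9), cursors c1@2 c2@7, authorship 11...22..
After op 7 (delete): buffer="gautgnq" (len 7), cursors c1@1 c2@5, authorship 1...2..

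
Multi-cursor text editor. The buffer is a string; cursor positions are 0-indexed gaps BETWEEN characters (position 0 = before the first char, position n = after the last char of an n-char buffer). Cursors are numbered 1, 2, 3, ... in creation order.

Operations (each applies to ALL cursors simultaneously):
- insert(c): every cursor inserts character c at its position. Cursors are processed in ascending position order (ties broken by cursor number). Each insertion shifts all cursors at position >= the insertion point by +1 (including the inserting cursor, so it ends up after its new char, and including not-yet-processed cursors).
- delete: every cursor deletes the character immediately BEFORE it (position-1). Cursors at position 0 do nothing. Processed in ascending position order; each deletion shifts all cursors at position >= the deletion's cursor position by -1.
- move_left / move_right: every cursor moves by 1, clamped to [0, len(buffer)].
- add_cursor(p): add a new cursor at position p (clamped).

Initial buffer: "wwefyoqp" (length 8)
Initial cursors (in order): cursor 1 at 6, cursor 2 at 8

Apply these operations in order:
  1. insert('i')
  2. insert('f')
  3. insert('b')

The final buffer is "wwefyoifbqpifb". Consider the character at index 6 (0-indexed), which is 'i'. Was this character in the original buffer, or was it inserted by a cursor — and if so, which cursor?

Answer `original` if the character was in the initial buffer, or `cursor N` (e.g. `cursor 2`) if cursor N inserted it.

Answer: cursor 1

Derivation:
After op 1 (insert('i')): buffer="wwefyoiqpi" (len 10), cursors c1@7 c2@10, authorship ......1..2
After op 2 (insert('f')): buffer="wwefyoifqpif" (len 12), cursors c1@8 c2@12, authorship ......11..22
After op 3 (insert('b')): buffer="wwefyoifbqpifb" (len 14), cursors c1@9 c2@14, authorship ......111..222
Authorship (.=original, N=cursor N): . . . . . . 1 1 1 . . 2 2 2
Index 6: author = 1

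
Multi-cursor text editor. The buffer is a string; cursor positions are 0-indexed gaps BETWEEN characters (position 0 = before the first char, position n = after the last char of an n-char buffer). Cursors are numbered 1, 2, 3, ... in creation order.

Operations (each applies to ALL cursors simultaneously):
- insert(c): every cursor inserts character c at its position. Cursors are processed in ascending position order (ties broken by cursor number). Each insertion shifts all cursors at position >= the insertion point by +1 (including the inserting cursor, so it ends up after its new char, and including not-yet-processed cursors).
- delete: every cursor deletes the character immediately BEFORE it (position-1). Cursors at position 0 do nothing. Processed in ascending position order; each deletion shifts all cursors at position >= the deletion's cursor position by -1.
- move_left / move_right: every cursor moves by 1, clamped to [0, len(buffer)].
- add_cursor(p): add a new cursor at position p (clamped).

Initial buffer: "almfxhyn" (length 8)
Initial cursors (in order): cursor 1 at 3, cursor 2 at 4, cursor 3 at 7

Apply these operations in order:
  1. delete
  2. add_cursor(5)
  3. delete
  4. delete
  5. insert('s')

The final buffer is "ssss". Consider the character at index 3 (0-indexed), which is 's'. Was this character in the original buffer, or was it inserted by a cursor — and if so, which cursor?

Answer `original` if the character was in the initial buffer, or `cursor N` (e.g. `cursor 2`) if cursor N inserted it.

After op 1 (delete): buffer="alxhn" (len 5), cursors c1@2 c2@2 c3@4, authorship .....
After op 2 (add_cursor(5)): buffer="alxhn" (len 5), cursors c1@2 c2@2 c3@4 c4@5, authorship .....
After op 3 (delete): buffer="x" (len 1), cursors c1@0 c2@0 c3@1 c4@1, authorship .
After op 4 (delete): buffer="" (len 0), cursors c1@0 c2@0 c3@0 c4@0, authorship 
After op 5 (insert('s')): buffer="ssss" (len 4), cursors c1@4 c2@4 c3@4 c4@4, authorship 1234
Authorship (.=original, N=cursor N): 1 2 3 4
Index 3: author = 4

Answer: cursor 4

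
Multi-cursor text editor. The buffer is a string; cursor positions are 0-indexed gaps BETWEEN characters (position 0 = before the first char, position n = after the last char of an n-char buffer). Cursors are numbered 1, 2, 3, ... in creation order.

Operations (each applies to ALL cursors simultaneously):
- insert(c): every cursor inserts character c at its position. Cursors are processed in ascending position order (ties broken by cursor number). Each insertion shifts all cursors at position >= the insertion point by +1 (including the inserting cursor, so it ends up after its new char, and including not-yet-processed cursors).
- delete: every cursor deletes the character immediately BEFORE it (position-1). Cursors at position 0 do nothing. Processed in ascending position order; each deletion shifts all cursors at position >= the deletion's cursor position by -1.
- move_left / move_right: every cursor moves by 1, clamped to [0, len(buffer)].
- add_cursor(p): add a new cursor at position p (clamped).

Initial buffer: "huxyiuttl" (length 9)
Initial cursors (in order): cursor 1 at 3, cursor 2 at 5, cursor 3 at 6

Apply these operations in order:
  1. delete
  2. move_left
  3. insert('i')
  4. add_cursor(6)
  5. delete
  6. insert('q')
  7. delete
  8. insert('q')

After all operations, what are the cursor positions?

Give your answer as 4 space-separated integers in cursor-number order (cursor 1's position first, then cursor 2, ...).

Answer: 2 6 6 6

Derivation:
After op 1 (delete): buffer="huyttl" (len 6), cursors c1@2 c2@3 c3@3, authorship ......
After op 2 (move_left): buffer="huyttl" (len 6), cursors c1@1 c2@2 c3@2, authorship ......
After op 3 (insert('i')): buffer="hiuiiyttl" (len 9), cursors c1@2 c2@5 c3@5, authorship .1.23....
After op 4 (add_cursor(6)): buffer="hiuiiyttl" (len 9), cursors c1@2 c2@5 c3@5 c4@6, authorship .1.23....
After op 5 (delete): buffer="huttl" (len 5), cursors c1@1 c2@2 c3@2 c4@2, authorship .....
After op 6 (insert('q')): buffer="hquqqqttl" (len 9), cursors c1@2 c2@6 c3@6 c4@6, authorship .1.234...
After op 7 (delete): buffer="huttl" (len 5), cursors c1@1 c2@2 c3@2 c4@2, authorship .....
After op 8 (insert('q')): buffer="hquqqqttl" (len 9), cursors c1@2 c2@6 c3@6 c4@6, authorship .1.234...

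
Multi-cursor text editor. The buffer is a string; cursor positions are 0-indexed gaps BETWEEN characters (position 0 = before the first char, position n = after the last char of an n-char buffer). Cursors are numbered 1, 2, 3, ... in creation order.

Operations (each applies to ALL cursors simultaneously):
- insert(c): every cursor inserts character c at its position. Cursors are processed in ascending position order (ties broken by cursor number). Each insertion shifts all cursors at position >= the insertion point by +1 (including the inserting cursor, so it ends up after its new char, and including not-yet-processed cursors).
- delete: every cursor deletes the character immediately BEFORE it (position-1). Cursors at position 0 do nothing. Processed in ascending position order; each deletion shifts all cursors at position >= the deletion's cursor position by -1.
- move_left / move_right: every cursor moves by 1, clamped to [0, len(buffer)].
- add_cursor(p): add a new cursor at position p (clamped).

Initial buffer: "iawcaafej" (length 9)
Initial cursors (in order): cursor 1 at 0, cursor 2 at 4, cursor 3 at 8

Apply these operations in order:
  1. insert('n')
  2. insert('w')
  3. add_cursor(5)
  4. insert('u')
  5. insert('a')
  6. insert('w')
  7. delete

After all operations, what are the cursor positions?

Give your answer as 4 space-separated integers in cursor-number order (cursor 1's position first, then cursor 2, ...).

After op 1 (insert('n')): buffer="niawcnaafenj" (len 12), cursors c1@1 c2@6 c3@11, authorship 1....2....3.
After op 2 (insert('w')): buffer="nwiawcnwaafenwj" (len 15), cursors c1@2 c2@8 c3@14, authorship 11....22....33.
After op 3 (add_cursor(5)): buffer="nwiawcnwaafenwj" (len 15), cursors c1@2 c4@5 c2@8 c3@14, authorship 11....22....33.
After op 4 (insert('u')): buffer="nwuiawucnwuaafenwuj" (len 19), cursors c1@3 c4@7 c2@11 c3@18, authorship 111...4.222....333.
After op 5 (insert('a')): buffer="nwuaiawuacnwuaaafenwuaj" (len 23), cursors c1@4 c4@9 c2@14 c3@22, authorship 1111...44.2222....3333.
After op 6 (insert('w')): buffer="nwuawiawuawcnwuawaafenwuawj" (len 27), cursors c1@5 c4@11 c2@17 c3@26, authorship 11111...444.22222....33333.
After op 7 (delete): buffer="nwuaiawuacnwuaaafenwuaj" (len 23), cursors c1@4 c4@9 c2@14 c3@22, authorship 1111...44.2222....3333.

Answer: 4 14 22 9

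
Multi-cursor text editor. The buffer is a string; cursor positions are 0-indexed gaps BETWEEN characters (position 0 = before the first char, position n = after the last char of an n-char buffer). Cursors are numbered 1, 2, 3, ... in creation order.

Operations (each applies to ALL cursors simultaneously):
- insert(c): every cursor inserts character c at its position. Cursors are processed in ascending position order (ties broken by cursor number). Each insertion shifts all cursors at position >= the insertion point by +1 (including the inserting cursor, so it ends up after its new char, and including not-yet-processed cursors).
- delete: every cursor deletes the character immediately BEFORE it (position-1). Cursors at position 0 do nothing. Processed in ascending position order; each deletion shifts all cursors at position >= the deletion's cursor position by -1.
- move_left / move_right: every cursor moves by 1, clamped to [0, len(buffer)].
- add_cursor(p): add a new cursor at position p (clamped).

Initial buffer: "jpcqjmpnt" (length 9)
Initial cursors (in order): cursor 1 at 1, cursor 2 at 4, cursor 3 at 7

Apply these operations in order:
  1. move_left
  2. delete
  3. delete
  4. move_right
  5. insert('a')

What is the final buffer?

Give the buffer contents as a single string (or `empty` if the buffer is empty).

After op 1 (move_left): buffer="jpcqjmpnt" (len 9), cursors c1@0 c2@3 c3@6, authorship .........
After op 2 (delete): buffer="jpqjpnt" (len 7), cursors c1@0 c2@2 c3@4, authorship .......
After op 3 (delete): buffer="jqpnt" (len 5), cursors c1@0 c2@1 c3@2, authorship .....
After op 4 (move_right): buffer="jqpnt" (len 5), cursors c1@1 c2@2 c3@3, authorship .....
After op 5 (insert('a')): buffer="jaqapant" (len 8), cursors c1@2 c2@4 c3@6, authorship .1.2.3..

Answer: jaqapant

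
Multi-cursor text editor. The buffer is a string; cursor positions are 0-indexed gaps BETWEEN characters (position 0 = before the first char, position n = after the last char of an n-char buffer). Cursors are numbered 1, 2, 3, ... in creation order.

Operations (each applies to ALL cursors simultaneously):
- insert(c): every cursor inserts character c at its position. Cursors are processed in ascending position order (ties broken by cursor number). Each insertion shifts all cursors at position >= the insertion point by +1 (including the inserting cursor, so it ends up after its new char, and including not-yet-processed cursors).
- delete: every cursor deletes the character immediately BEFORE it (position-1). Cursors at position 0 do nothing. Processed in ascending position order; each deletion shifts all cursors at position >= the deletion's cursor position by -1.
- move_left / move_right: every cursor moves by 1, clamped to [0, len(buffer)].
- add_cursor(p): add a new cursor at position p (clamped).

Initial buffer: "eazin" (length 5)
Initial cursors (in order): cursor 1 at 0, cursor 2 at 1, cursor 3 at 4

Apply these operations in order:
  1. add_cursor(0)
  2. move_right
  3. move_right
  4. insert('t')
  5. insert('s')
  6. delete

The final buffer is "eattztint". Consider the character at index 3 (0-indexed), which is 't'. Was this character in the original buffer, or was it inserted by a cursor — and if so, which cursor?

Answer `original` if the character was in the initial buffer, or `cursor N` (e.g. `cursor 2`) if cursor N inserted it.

After op 1 (add_cursor(0)): buffer="eazin" (len 5), cursors c1@0 c4@0 c2@1 c3@4, authorship .....
After op 2 (move_right): buffer="eazin" (len 5), cursors c1@1 c4@1 c2@2 c3@5, authorship .....
After op 3 (move_right): buffer="eazin" (len 5), cursors c1@2 c4@2 c2@3 c3@5, authorship .....
After op 4 (insert('t')): buffer="eattztint" (len 9), cursors c1@4 c4@4 c2@6 c3@9, authorship ..14.2..3
After op 5 (insert('s')): buffer="eattssztsints" (len 13), cursors c1@6 c4@6 c2@9 c3@13, authorship ..1414.22..33
After op 6 (delete): buffer="eattztint" (len 9), cursors c1@4 c4@4 c2@6 c3@9, authorship ..14.2..3
Authorship (.=original, N=cursor N): . . 1 4 . 2 . . 3
Index 3: author = 4

Answer: cursor 4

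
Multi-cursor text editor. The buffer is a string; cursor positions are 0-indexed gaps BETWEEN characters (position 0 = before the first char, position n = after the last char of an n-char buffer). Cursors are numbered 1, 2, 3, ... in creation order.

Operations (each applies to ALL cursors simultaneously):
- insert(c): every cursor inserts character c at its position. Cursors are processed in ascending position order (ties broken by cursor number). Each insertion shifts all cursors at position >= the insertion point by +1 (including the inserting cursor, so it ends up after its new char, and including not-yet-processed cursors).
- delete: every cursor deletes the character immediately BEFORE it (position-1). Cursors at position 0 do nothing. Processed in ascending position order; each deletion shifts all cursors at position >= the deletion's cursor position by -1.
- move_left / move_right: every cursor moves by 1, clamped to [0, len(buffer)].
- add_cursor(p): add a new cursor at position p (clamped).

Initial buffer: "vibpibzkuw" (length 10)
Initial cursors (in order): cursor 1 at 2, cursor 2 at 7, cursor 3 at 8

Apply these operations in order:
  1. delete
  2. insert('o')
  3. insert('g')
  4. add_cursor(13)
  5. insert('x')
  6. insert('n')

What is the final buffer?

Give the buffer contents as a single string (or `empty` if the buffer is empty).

Answer: vogxnbpibooggxxnnuwxn

Derivation:
After op 1 (delete): buffer="vbpibuw" (len 7), cursors c1@1 c2@5 c3@5, authorship .......
After op 2 (insert('o')): buffer="vobpiboouw" (len 10), cursors c1@2 c2@8 c3@8, authorship .1....23..
After op 3 (insert('g')): buffer="vogbpiboogguw" (len 13), cursors c1@3 c2@11 c3@11, authorship .11....2323..
After op 4 (add_cursor(13)): buffer="vogbpiboogguw" (len 13), cursors c1@3 c2@11 c3@11 c4@13, authorship .11....2323..
After op 5 (insert('x')): buffer="vogxbpibooggxxuwx" (len 17), cursors c1@4 c2@14 c3@14 c4@17, authorship .111....232323..4
After op 6 (insert('n')): buffer="vogxnbpibooggxxnnuwxn" (len 21), cursors c1@5 c2@17 c3@17 c4@21, authorship .1111....23232323..44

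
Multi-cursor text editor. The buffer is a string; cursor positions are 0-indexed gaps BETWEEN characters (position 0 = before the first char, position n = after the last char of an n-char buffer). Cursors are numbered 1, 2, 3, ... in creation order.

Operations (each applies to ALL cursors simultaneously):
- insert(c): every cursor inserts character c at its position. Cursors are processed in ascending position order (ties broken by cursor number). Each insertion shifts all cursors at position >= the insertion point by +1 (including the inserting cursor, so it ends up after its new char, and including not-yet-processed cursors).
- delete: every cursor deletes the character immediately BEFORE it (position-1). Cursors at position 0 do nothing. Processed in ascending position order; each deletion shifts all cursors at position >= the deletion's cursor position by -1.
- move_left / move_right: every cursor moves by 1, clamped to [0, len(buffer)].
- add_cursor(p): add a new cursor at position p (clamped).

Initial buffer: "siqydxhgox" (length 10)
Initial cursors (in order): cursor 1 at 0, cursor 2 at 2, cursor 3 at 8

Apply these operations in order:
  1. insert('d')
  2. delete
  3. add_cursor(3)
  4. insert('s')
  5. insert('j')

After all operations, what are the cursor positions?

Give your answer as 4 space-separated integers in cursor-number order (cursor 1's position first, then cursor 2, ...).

After op 1 (insert('d')): buffer="dsidqydxhgdox" (len 13), cursors c1@1 c2@4 c3@11, authorship 1..2......3..
After op 2 (delete): buffer="siqydxhgox" (len 10), cursors c1@0 c2@2 c3@8, authorship ..........
After op 3 (add_cursor(3)): buffer="siqydxhgox" (len 10), cursors c1@0 c2@2 c4@3 c3@8, authorship ..........
After op 4 (insert('s')): buffer="ssisqsydxhgsox" (len 14), cursors c1@1 c2@4 c4@6 c3@12, authorship 1..2.4.....3..
After op 5 (insert('j')): buffer="sjsisjqsjydxhgsjox" (len 18), cursors c1@2 c2@6 c4@9 c3@16, authorship 11..22.44.....33..

Answer: 2 6 16 9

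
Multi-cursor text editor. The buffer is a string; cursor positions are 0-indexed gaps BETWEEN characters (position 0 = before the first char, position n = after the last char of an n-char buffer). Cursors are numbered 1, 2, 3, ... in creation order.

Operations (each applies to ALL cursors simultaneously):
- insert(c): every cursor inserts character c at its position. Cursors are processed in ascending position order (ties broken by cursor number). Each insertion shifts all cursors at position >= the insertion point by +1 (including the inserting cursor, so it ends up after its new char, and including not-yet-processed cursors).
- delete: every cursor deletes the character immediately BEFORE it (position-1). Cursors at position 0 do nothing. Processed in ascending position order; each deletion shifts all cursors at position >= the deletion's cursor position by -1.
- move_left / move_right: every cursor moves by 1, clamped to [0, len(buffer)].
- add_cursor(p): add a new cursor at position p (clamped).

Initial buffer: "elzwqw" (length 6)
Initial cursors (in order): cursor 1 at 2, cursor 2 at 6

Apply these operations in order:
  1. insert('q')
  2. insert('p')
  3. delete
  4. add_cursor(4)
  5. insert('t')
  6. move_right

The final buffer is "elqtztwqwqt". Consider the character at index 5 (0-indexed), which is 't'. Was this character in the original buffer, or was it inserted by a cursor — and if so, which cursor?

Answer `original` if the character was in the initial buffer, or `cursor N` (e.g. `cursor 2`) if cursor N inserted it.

After op 1 (insert('q')): buffer="elqzwqwq" (len 8), cursors c1@3 c2@8, authorship ..1....2
After op 2 (insert('p')): buffer="elqpzwqwqp" (len 10), cursors c1@4 c2@10, authorship ..11....22
After op 3 (delete): buffer="elqzwqwq" (len 8), cursors c1@3 c2@8, authorship ..1....2
After op 4 (add_cursor(4)): buffer="elqzwqwq" (len 8), cursors c1@3 c3@4 c2@8, authorship ..1....2
After op 5 (insert('t')): buffer="elqtztwqwqt" (len 11), cursors c1@4 c3@6 c2@11, authorship ..11.3...22
After op 6 (move_right): buffer="elqtztwqwqt" (len 11), cursors c1@5 c3@7 c2@11, authorship ..11.3...22
Authorship (.=original, N=cursor N): . . 1 1 . 3 . . . 2 2
Index 5: author = 3

Answer: cursor 3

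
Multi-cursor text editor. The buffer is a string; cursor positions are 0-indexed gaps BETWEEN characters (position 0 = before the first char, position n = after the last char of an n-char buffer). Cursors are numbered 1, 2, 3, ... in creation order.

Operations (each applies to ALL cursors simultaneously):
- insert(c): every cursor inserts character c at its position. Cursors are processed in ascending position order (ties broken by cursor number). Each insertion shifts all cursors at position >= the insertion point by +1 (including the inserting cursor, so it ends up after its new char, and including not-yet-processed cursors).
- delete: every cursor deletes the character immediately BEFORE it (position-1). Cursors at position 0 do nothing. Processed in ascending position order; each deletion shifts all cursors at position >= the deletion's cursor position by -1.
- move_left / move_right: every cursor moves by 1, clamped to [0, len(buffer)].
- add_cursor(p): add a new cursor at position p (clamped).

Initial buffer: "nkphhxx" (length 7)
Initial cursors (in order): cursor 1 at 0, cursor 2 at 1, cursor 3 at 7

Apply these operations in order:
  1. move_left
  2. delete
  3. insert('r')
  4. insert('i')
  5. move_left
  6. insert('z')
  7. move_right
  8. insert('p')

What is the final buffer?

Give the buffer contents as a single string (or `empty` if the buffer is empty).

After op 1 (move_left): buffer="nkphhxx" (len 7), cursors c1@0 c2@0 c3@6, authorship .......
After op 2 (delete): buffer="nkphhx" (len 6), cursors c1@0 c2@0 c3@5, authorship ......
After op 3 (insert('r')): buffer="rrnkphhrx" (len 9), cursors c1@2 c2@2 c3@8, authorship 12.....3.
After op 4 (insert('i')): buffer="rriinkphhrix" (len 12), cursors c1@4 c2@4 c3@11, authorship 1212.....33.
After op 5 (move_left): buffer="rriinkphhrix" (len 12), cursors c1@3 c2@3 c3@10, authorship 1212.....33.
After op 6 (insert('z')): buffer="rrizzinkphhrzix" (len 15), cursors c1@5 c2@5 c3@13, authorship 121122.....333.
After op 7 (move_right): buffer="rrizzinkphhrzix" (len 15), cursors c1@6 c2@6 c3@14, authorship 121122.....333.
After op 8 (insert('p')): buffer="rrizzippnkphhrzipx" (len 18), cursors c1@8 c2@8 c3@17, authorship 12112212.....3333.

Answer: rrizzippnkphhrzipx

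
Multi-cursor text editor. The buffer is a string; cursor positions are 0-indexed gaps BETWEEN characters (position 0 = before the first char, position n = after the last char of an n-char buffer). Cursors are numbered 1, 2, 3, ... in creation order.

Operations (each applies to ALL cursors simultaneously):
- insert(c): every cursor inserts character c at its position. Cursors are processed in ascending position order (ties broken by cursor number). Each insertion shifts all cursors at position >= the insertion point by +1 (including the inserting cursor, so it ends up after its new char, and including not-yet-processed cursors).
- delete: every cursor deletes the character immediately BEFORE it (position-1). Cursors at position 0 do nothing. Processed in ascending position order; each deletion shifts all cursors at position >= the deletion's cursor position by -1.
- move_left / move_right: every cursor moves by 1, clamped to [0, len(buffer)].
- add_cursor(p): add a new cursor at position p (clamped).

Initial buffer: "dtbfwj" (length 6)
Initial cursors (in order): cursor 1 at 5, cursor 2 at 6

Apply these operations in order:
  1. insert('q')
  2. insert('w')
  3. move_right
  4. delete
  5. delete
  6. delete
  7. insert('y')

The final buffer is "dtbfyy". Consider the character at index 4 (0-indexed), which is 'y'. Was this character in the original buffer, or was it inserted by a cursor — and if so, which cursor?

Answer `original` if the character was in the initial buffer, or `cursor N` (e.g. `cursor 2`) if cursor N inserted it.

After op 1 (insert('q')): buffer="dtbfwqjq" (len 8), cursors c1@6 c2@8, authorship .....1.2
After op 2 (insert('w')): buffer="dtbfwqwjqw" (len 10), cursors c1@7 c2@10, authorship .....11.22
After op 3 (move_right): buffer="dtbfwqwjqw" (len 10), cursors c1@8 c2@10, authorship .....11.22
After op 4 (delete): buffer="dtbfwqwq" (len 8), cursors c1@7 c2@8, authorship .....112
After op 5 (delete): buffer="dtbfwq" (len 6), cursors c1@6 c2@6, authorship .....1
After op 6 (delete): buffer="dtbf" (len 4), cursors c1@4 c2@4, authorship ....
After op 7 (insert('y')): buffer="dtbfyy" (len 6), cursors c1@6 c2@6, authorship ....12
Authorship (.=original, N=cursor N): . . . . 1 2
Index 4: author = 1

Answer: cursor 1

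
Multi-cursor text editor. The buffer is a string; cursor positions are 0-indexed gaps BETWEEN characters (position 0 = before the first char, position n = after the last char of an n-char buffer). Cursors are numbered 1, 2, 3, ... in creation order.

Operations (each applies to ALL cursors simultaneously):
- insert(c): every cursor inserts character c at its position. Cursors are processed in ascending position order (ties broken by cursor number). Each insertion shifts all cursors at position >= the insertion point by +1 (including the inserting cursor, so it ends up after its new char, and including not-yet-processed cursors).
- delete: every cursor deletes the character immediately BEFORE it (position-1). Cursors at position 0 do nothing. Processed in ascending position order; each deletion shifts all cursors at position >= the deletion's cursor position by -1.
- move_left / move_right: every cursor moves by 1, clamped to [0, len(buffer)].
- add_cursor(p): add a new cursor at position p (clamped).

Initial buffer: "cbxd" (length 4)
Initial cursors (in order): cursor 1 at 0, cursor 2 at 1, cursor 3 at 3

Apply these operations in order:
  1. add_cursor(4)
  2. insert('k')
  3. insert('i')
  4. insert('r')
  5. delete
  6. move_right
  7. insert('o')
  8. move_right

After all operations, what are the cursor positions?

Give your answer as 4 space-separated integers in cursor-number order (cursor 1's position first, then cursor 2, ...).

Answer: 5 9 14 16

Derivation:
After op 1 (add_cursor(4)): buffer="cbxd" (len 4), cursors c1@0 c2@1 c3@3 c4@4, authorship ....
After op 2 (insert('k')): buffer="kckbxkdk" (len 8), cursors c1@1 c2@3 c3@6 c4@8, authorship 1.2..3.4
After op 3 (insert('i')): buffer="kickibxkidki" (len 12), cursors c1@2 c2@5 c3@9 c4@12, authorship 11.22..33.44
After op 4 (insert('r')): buffer="kirckirbxkirdkir" (len 16), cursors c1@3 c2@7 c3@12 c4@16, authorship 111.222..333.444
After op 5 (delete): buffer="kickibxkidki" (len 12), cursors c1@2 c2@5 c3@9 c4@12, authorship 11.22..33.44
After op 6 (move_right): buffer="kickibxkidki" (len 12), cursors c1@3 c2@6 c3@10 c4@12, authorship 11.22..33.44
After op 7 (insert('o')): buffer="kicokiboxkidokio" (len 16), cursors c1@4 c2@8 c3@13 c4@16, authorship 11.122.2.33.3444
After op 8 (move_right): buffer="kicokiboxkidokio" (len 16), cursors c1@5 c2@9 c3@14 c4@16, authorship 11.122.2.33.3444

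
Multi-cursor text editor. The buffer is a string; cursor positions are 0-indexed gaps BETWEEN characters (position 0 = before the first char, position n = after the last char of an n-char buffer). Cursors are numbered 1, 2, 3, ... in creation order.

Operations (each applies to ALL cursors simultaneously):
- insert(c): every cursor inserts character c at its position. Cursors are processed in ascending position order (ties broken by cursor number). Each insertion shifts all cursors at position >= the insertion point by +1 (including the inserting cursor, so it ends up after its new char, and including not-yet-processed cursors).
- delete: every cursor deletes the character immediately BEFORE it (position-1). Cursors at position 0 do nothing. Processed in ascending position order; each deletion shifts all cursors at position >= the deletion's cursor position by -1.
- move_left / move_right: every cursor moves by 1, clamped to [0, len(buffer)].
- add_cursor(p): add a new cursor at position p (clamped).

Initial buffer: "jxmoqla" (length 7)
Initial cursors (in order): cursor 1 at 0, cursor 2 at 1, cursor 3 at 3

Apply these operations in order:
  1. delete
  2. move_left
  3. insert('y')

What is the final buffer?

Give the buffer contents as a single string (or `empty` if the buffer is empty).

After op 1 (delete): buffer="xoqla" (len 5), cursors c1@0 c2@0 c3@1, authorship .....
After op 2 (move_left): buffer="xoqla" (len 5), cursors c1@0 c2@0 c3@0, authorship .....
After op 3 (insert('y')): buffer="yyyxoqla" (len 8), cursors c1@3 c2@3 c3@3, authorship 123.....

Answer: yyyxoqla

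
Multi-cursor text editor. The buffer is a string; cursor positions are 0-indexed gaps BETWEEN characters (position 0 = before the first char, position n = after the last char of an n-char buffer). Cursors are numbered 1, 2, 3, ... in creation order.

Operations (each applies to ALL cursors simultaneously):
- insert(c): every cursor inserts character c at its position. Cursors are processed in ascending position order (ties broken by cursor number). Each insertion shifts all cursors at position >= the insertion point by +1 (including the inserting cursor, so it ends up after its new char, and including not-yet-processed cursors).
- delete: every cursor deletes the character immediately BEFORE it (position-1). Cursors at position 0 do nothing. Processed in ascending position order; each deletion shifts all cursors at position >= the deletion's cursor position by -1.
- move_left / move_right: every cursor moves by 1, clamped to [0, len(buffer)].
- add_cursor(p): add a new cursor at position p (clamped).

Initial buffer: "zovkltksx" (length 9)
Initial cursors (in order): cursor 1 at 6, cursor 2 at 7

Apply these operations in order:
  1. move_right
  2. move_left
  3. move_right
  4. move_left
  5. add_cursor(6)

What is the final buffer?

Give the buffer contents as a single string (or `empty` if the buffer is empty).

Answer: zovkltksx

Derivation:
After op 1 (move_right): buffer="zovkltksx" (len 9), cursors c1@7 c2@8, authorship .........
After op 2 (move_left): buffer="zovkltksx" (len 9), cursors c1@6 c2@7, authorship .........
After op 3 (move_right): buffer="zovkltksx" (len 9), cursors c1@7 c2@8, authorship .........
After op 4 (move_left): buffer="zovkltksx" (len 9), cursors c1@6 c2@7, authorship .........
After op 5 (add_cursor(6)): buffer="zovkltksx" (len 9), cursors c1@6 c3@6 c2@7, authorship .........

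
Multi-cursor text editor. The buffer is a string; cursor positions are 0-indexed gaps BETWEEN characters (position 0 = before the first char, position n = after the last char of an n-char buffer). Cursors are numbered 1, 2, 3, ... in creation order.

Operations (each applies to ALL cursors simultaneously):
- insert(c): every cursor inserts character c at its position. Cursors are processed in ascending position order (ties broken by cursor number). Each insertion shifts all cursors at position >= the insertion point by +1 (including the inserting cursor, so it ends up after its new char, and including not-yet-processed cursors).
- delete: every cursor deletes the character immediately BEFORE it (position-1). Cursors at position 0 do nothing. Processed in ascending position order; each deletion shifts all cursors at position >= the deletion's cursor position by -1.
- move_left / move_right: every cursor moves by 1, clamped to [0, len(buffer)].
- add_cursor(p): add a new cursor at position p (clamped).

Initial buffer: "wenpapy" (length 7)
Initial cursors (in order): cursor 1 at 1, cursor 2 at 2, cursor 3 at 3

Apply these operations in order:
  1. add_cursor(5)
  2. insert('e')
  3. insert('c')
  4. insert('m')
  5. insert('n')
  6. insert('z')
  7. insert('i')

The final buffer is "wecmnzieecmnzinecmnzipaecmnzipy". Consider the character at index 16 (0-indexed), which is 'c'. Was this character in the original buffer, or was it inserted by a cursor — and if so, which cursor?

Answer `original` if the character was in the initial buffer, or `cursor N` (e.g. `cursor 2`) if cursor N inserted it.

Answer: cursor 3

Derivation:
After op 1 (add_cursor(5)): buffer="wenpapy" (len 7), cursors c1@1 c2@2 c3@3 c4@5, authorship .......
After op 2 (insert('e')): buffer="weeenepaepy" (len 11), cursors c1@2 c2@4 c3@6 c4@9, authorship .1.2.3..4..
After op 3 (insert('c')): buffer="weceecnecpaecpy" (len 15), cursors c1@3 c2@6 c3@9 c4@13, authorship .11.22.33..44..
After op 4 (insert('m')): buffer="wecmeecmnecmpaecmpy" (len 19), cursors c1@4 c2@8 c3@12 c4@17, authorship .111.222.333..444..
After op 5 (insert('n')): buffer="wecmneecmnnecmnpaecmnpy" (len 23), cursors c1@5 c2@10 c3@15 c4@21, authorship .1111.2222.3333..4444..
After op 6 (insert('z')): buffer="wecmnzeecmnznecmnzpaecmnzpy" (len 27), cursors c1@6 c2@12 c3@18 c4@25, authorship .11111.22222.33333..44444..
After op 7 (insert('i')): buffer="wecmnzieecmnzinecmnzipaecmnzipy" (len 31), cursors c1@7 c2@14 c3@21 c4@29, authorship .111111.222222.333333..444444..
Authorship (.=original, N=cursor N): . 1 1 1 1 1 1 . 2 2 2 2 2 2 . 3 3 3 3 3 3 . . 4 4 4 4 4 4 . .
Index 16: author = 3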